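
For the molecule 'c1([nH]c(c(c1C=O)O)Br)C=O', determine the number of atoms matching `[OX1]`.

2

The query [OX1] means: aliphatic oxygen with one total connection — typically a carbonyl =O or an oxide.
Check the 11 heavy atoms by environment: 1× n (aromatic, X3) → no; 4× c (aromatic, X3) → no; 1× Br (X1) → no; 2× C (X3) → no; 2× O (X1) → match; 1× O (X2) → no.
That gives 2 matching atoms.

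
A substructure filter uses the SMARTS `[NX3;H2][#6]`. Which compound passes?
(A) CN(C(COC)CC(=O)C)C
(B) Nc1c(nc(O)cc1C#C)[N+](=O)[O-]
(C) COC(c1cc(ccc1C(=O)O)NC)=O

B

[NX3;H2][#6] describes a trivalent nitrogen with two H attached to carbon (a primary amine).
(A) has a dimethylamino group (-N(CH3)2) but the nitrogen has H0, not H2.
(B) contains a primary amino group (-NH2), which satisfies every atom and bond constraint.
(C) has an N-methylamino group (-NHCH3) but the nitrogen bears two carbons and only one H (H1), not H2.
So the answer is (B).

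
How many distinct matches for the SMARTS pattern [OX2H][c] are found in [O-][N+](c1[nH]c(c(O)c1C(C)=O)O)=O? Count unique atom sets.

2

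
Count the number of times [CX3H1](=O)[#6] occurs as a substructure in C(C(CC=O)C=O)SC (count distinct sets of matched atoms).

2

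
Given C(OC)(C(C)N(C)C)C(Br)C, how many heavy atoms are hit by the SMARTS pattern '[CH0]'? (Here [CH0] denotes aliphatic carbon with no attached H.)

0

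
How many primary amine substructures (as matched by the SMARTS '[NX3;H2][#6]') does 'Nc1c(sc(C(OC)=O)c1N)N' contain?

3

[NX3;H2][#6] is the SMARTS for a primary amine: a trivalent nitrogen with two H attached to carbon.
The molecule carries 3 separate instances of a primary amino group (-NH2) meeting every constraint; each maps to a distinct set of atoms, giving 3 matches.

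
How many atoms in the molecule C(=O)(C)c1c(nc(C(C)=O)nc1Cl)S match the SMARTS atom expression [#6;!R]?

The query [#6;!R] means: carbon not in any ring.
Check the 14 heavy atoms by environment: 2× n (aromatic, in 6-ring) → no; 4× c (aromatic, in 6-ring) → no; 1× S (acyclic) → no; 4× C (acyclic) → match; 2× O (acyclic) → no; 1× Cl (acyclic) → no.
That gives 4 matching atoms.

4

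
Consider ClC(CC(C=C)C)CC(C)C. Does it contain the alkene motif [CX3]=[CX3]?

Yes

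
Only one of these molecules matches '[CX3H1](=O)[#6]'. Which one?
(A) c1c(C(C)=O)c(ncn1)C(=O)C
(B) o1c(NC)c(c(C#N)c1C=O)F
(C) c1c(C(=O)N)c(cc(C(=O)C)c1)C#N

B

[CX3H1](=O)[#6] describes an sp2 carbon with one H, double-bonded to O and single-bonded to carbon (an aldehyde).
(A) has an acetyl/ketone group (-C(=O)CH3) but the carbonyl carbon has H0 (two carbon neighbours), not H1.
(B) contains an aldehyde (-CHO), which satisfies every atom and bond constraint.
(C) has an acetyl/ketone group (-C(=O)CH3) but the carbonyl carbon has H0 (two carbon neighbours), not H1.
So the answer is (B).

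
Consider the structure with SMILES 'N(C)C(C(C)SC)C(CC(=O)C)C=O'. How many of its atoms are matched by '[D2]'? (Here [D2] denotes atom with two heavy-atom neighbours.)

Check the 14 heavy atoms by environment: 2× C (D2) → match; 4× C (D3) → no; 4× C (D1) → no; 2× O (D1) → no; 1× N (D2) → match; 1× S (D2) → match.
Summing the matching environments: 2 + 1 + 1 = 4 matching atoms.

4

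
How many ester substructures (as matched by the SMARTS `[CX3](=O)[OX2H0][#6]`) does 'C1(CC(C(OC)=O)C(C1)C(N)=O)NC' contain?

1

[CX3](=O)[OX2H0][#6] is the SMARTS for an ester: a carbonyl carbon bonded to an oxygen that is itself bonded to carbon (no H on that O).
Exactly one fragment in the molecule meets all constraints, giving 1 match.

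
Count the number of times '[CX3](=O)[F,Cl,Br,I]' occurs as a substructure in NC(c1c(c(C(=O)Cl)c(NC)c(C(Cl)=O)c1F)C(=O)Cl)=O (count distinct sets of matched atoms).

3

[CX3](=O)[F,Cl,Br,I] is the SMARTS for an acyl halide: a carbonyl carbon bonded to a halogen.
The molecule carries 3 separate instances of an acyl chloride (-C(=O)Cl) meeting every constraint; each maps to a distinct set of atoms, giving 3 matches.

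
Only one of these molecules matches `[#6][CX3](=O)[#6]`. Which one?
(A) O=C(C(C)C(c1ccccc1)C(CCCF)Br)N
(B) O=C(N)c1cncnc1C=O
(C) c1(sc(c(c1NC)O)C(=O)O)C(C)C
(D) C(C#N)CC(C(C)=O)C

[#6][CX3](=O)[#6] describes a carbonyl carbon (no H) flanked by two carbons (a ketone).
(A) has a primary amide (-C(=O)NH2) but one neighbour of the carbonyl carbon is N, not C.
(B) has an aldehyde (-CHO) but the carbonyl carbon has H1, so it is not flanked by two carbons.
(C) has a carboxylic acid group (-C(=O)OH) but one neighbour of the carbonyl carbon is O, not C.
(D) contains an acetyl/ketone group (-C(=O)CH3), which satisfies every atom and bond constraint.
So the answer is (D).

D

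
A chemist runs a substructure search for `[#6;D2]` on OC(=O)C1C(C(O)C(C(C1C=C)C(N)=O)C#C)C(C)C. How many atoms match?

The query [#6;D2] means: any carbon bonded to exactly two heavy atoms.
Check the 20 heavy atoms by environment: 9× C (D3) → no; 4× O (D1) → no; 4× C (D1) → no; 1× N (D1) → no; 2× C (D2) → match.
That gives 2 matching atoms.

2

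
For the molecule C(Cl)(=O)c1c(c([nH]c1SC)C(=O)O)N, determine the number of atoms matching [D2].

2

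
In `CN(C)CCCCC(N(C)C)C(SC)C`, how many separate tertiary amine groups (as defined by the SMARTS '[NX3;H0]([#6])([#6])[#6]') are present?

2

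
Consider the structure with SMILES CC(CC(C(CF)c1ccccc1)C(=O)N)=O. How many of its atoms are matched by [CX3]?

2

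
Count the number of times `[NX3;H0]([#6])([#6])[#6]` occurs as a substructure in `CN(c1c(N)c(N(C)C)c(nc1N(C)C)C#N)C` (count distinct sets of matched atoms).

[NX3;H0]([#6])([#6])[#6] is the SMARTS for a tertiary amine: a trivalent nitrogen with no H, bonded to three carbons.
The molecule carries 3 separate instances of a dimethylamino group (-N(CH3)2) meeting every constraint; each maps to a distinct set of atoms, giving 3 matches.

3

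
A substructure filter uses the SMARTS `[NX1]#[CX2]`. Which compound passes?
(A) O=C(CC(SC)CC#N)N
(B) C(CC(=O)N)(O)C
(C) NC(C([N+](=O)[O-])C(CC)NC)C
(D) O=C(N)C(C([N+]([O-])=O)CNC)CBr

A

[NX1]#[CX2] describes a nitrogen triple-bonded to a two-connected carbon (a nitrile).
(A) contains a nitrile (-C#N), which satisfies every atom and bond constraint.
(B) has a primary amide (-C(=O)NH2) but the nitrogen is NX3, not NX1.
(C) has a nitro group (-[N+](=O)[O-]) but there is no C#N triple bond.
(D) has a primary amide (-C(=O)NH2) but the nitrogen is NX3, not NX1.
So the answer is (A).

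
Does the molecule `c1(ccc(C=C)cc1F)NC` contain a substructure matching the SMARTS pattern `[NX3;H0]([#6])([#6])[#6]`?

No

The pattern [NX3;H0]([#6])([#6])[#6] describes a trivalent nitrogen with no H, bonded to three carbons — a tertiary amine.
The closest candidate here is an N-methylamino group (-NHCH3), but the nitrogen still has one H (H1), not H0. No other fragment satisfies the full query, so there is no match.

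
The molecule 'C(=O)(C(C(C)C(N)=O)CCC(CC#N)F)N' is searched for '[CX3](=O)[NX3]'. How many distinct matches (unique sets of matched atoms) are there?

2

[CX3](=O)[NX3] is the SMARTS for an amide: a carbonyl carbon bonded to a trivalent nitrogen.
The molecule carries 2 separate instances of a primary amide (-C(=O)NH2) meeting every constraint; each maps to a distinct set of atoms, giving 2 matches.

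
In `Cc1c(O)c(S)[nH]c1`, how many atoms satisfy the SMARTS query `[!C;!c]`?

Check the 8 heavy atoms by environment: 1× n (aromatic) → match; 4× c (aromatic) → no; 1× S → match; 1× C → no; 1× O → match.
Summing the matching environments: 1 + 1 + 1 = 3 matching atoms.

3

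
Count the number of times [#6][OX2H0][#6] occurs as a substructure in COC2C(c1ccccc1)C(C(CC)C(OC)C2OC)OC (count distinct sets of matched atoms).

4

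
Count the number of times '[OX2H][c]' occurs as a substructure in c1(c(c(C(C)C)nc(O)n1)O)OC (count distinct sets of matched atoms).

2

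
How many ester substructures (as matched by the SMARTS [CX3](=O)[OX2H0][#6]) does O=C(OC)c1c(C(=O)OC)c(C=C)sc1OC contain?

[CX3](=O)[OX2H0][#6] is the SMARTS for an ester: a carbonyl carbon bonded to an oxygen that is itself bonded to carbon (no H on that O).
The molecule carries 2 separate instances of a methyl-ester group (-C(=O)OCH3) meeting every constraint; each maps to a distinct set of atoms, giving 2 matches.

2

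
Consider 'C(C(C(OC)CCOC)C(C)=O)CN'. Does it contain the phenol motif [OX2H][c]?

The pattern [OX2H][c] describes a hydroxyl oxygen attached to an aromatic carbon — a phenol.
The closest candidate here is a methoxy ether (-OCH3), but the oxygen has H0, not H1. No other fragment satisfies the full query, so there is no match.

No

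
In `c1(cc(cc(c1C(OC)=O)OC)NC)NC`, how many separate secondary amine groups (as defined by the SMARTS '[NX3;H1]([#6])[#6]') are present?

[NX3;H1]([#6])[#6] is the SMARTS for a secondary amine: a trivalent nitrogen with one H, bonded to two carbons.
The molecule carries 2 separate instances of an N-methylamino group (-NHCH3) meeting every constraint; each maps to a distinct set of atoms, giving 2 matches.

2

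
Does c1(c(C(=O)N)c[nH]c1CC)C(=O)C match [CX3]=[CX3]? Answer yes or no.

The pattern [CX3]=[CX3] describes a non-aromatic C=C double bond between two sp2 carbons — an alkene.
The closest candidate here is an ethyl group (-CH2CH3), but its C-C bond is a single bond between CX4 carbons, not CX3=CX3. No other fragment satisfies the full query, so there is no match.

No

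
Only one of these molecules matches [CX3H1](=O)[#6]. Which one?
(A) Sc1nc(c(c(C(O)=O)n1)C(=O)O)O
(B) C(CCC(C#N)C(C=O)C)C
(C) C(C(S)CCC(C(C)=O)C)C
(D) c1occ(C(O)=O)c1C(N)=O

[CX3H1](=O)[#6] describes an sp2 carbon with one H, double-bonded to O and single-bonded to carbon (an aldehyde).
(A) has a carboxylic acid group (-C(=O)OH) but the carbonyl carbon has H0 and is bonded to O, not H1.
(B) contains an aldehyde (-CHO), which satisfies every atom and bond constraint.
(C) has an acetyl/ketone group (-C(=O)CH3) but the carbonyl carbon has H0 (two carbon neighbours), not H1.
(D) has a carboxylic acid group (-C(=O)OH) but the carbonyl carbon has H0 and is bonded to O, not H1.
So the answer is (B).

B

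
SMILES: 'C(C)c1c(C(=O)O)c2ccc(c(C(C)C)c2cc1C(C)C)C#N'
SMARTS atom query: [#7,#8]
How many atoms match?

3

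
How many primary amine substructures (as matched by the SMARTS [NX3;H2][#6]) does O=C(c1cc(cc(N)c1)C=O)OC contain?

1

[NX3;H2][#6] is the SMARTS for a primary amine: a trivalent nitrogen with two H attached to carbon.
Exactly one fragment in the molecule meets all constraints, giving 1 match.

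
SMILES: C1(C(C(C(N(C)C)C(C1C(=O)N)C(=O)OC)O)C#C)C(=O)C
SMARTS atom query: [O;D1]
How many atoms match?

4

The query [O;D1] means: aliphatic oxygen bonded to exactly one heavy atom.
Check the 22 heavy atoms by environment: 9× C (D3) → no; 4× O (D1) → match; 1× O (D2) → no; 5× C (D1) → no; 1× N (D3) → no; 1× C (D2) → no; 1× N (D1) → no.
That gives 4 matching atoms.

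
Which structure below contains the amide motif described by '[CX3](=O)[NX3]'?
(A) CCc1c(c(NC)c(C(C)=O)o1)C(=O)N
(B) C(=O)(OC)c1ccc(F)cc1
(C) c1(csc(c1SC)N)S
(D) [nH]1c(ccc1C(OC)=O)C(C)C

A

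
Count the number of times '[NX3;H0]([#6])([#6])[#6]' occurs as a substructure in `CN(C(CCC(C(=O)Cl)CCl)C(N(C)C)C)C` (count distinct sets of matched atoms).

[NX3;H0]([#6])([#6])[#6] is the SMARTS for a tertiary amine: a trivalent nitrogen with no H, bonded to three carbons.
The molecule carries 2 separate instances of a dimethylamino group (-N(CH3)2) meeting every constraint; each maps to a distinct set of atoms, giving 2 matches.

2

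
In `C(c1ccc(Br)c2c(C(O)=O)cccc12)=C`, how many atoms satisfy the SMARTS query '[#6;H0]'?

6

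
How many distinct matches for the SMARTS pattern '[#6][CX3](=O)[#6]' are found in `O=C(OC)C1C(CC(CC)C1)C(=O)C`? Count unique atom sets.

[#6][CX3](=O)[#6] is the SMARTS for a ketone: a carbonyl carbon (no H) flanked by two carbons.
Exactly one fragment in the molecule meets all constraints, giving 1 match.

1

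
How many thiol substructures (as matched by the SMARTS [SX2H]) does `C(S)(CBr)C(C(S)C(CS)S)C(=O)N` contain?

[SX2H] is the SMARTS for a thiol: an aliphatic sulfur with two connections, one being H.
The molecule carries 4 separate instances of a thiol (-SH) meeting every constraint; each maps to a distinct set of atoms, giving 4 matches.

4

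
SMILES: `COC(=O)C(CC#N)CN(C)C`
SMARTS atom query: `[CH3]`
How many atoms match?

3

The query [CH3] means: aliphatic carbon with exactly three hydrogens.
Check the 12 heavy atoms by environment: 2× C (H2) → no; 1× C (H1) → no; 2× N (H0) → no; 3× C (H3) → match; 2× C (H0) → no; 2× O (H0) → no.
That gives 3 matching atoms.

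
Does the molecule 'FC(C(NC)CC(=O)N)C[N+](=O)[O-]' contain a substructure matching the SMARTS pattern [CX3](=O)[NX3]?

The pattern [CX3](=O)[NX3] describes a carbonyl carbon bonded to a trivalent nitrogen — an amide.
The molecule carries a primary amide (-C(=O)NH2), whose atoms satisfy every constraint of the query, so the pattern matches.

Yes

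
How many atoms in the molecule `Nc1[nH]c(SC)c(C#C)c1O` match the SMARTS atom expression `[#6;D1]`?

2

The query [#6;D1] means: carbon bonded to exactly one heavy atom.
Check the 11 heavy atoms by environment: 1× n (aromatic, D2) → no; 4× c (aromatic, D3) → no; 1× C (D2) → no; 2× C (D1) → match; 1× O (D1) → no; 1× S (D2) → no; 1× N (D1) → no.
That gives 2 matching atoms.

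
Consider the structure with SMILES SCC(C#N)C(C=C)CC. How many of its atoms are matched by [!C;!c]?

2

The query [!C;!c] means: neither aliphatic nor aromatic carbon — same as [!#6].
Check the 10 heavy atoms by environment: 8× C → no; 1× S → match; 1× N → match.
Summing the matching environments: 1 + 1 = 2 matching atoms.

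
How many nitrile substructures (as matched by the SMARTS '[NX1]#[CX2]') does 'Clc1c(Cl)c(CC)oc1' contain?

0

[NX1]#[CX2] is the SMARTS for a nitrile: a nitrogen triple-bonded to a two-connected carbon.
No fragment in the molecule satisfies every constraint, giving 0 matches.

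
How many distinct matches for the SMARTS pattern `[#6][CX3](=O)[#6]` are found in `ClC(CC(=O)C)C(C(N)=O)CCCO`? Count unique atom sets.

[#6][CX3](=O)[#6] is the SMARTS for a ketone: a carbonyl carbon (no H) flanked by two carbons.
Exactly one fragment in the molecule meets all constraints, giving 1 match.

1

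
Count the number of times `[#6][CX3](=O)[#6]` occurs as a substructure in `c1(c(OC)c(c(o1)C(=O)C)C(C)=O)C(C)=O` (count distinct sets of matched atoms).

[#6][CX3](=O)[#6] is the SMARTS for a ketone: a carbonyl carbon (no H) flanked by two carbons.
The molecule carries 3 separate instances of an acetyl/ketone group (-C(=O)CH3) meeting every constraint; each maps to a distinct set of atoms, giving 3 matches.

3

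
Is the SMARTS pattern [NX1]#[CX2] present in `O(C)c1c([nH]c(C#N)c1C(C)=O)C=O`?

Yes

The pattern [NX1]#[CX2] describes a nitrogen triple-bonded to a two-connected carbon — a nitrile.
The molecule carries a nitrile (-C#N), whose atoms satisfy every constraint of the query, so the pattern matches.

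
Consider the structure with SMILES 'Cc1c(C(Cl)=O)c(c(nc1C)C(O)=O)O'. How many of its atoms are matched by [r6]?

The query [r6] means: r6 matches atoms in a six-membered ring.
Check the 15 heavy atoms by environment: 1× n (aromatic, in 6-ring) → match; 5× c (aromatic, in 6-ring) → match; 4× O (acyclic) → no; 4× C (acyclic) → no; 1× Cl (acyclic) → no.
Summing the matching environments: 1 + 5 = 6 matching atoms.

6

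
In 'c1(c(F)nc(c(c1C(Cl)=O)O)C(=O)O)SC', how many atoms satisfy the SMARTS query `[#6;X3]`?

7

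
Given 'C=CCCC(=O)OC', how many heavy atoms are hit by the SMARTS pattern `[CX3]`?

The query [CX3] means: C with X3: aliphatic carbon with exactly 3 total connections.
Check the 8 heavy atoms by environment: 3× C (X4) → no; 3× C (X3) → match; 1× O (X1) → no; 1× O (X2) → no.
That gives 3 matching atoms.

3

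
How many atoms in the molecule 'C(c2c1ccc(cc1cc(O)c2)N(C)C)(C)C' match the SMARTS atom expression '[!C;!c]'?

The query [!C;!c] means: neither aliphatic nor aromatic carbon — same as [!#6].
Check the 17 heavy atoms by environment: 10× c (aromatic) → no; 1× O → match; 5× C → no; 1× N → match.
Summing the matching environments: 1 + 1 = 2 matching atoms.

2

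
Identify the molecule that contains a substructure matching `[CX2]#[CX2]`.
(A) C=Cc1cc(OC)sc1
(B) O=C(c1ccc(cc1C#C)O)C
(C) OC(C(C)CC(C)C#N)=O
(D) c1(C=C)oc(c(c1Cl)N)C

[CX2]#[CX2] describes a carbon-carbon triple bond (an alkyne).
(A) has a vinyl group (-CH=CH2) but the C=C is a double bond; both carbons are CX3, not CX2.
(B) contains an ethynyl group (-C#CH), which satisfies every atom and bond constraint.
(C) has a nitrile (-C#N) but the triple bond is C#N, not C#C.
(D) has a vinyl group (-CH=CH2) but the C=C is a double bond; both carbons are CX3, not CX2.
So the answer is (B).

B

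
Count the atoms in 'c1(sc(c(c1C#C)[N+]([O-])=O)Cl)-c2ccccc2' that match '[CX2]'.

2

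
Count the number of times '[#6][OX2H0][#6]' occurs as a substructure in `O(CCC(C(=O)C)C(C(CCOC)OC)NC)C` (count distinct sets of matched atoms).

[#6][OX2H0][#6] is the SMARTS for an ether: an aliphatic oxygen bridging two carbons with no H on the oxygen.
The molecule carries 3 separate instances of a methoxy ether (-OCH3) meeting every constraint; each maps to a distinct set of atoms, giving 3 matches.

3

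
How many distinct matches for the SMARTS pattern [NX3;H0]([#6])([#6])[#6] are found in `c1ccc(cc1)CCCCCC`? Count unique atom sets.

0

[NX3;H0]([#6])([#6])[#6] is the SMARTS for a tertiary amine: a trivalent nitrogen with no H, bonded to three carbons.
No fragment in the molecule satisfies every constraint, giving 0 matches.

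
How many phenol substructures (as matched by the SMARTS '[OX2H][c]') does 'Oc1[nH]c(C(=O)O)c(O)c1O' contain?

3

[OX2H][c] is the SMARTS for a phenol: a hydroxyl oxygen attached to an aromatic carbon.
The molecule carries 3 separate instances of a hydroxyl group (-OH) meeting every constraint; each maps to a distinct set of atoms, giving 3 matches.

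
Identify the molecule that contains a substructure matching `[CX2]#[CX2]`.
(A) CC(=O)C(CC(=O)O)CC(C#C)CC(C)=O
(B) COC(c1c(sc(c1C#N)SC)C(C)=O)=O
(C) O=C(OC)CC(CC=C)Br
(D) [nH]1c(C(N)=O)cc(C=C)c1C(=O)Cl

A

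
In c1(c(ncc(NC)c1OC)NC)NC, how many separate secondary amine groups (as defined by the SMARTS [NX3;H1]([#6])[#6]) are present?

[NX3;H1]([#6])[#6] is the SMARTS for a secondary amine: a trivalent nitrogen with one H, bonded to two carbons.
The molecule carries 3 separate instances of an N-methylamino group (-NHCH3) meeting every constraint; each maps to a distinct set of atoms, giving 3 matches.

3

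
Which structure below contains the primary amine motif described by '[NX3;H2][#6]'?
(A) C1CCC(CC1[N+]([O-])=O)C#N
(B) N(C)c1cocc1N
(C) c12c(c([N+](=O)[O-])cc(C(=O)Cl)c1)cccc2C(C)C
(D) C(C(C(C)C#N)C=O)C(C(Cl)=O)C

[NX3;H2][#6] describes a trivalent nitrogen with two H attached to carbon (a primary amine).
(A) has a nitrile (-C#N) but the nitrogen is NX1 (triple-bonded), not NX3 with two H.
(B) contains a primary amino group (-NH2), which satisfies every atom and bond constraint.
(C) has a nitro group (-[N+](=O)[O-]) but the nitrogen is [N+] with no H, not NX3H2.
(D) has a nitrile (-C#N) but the nitrogen is NX1 (triple-bonded), not NX3 with two H.
So the answer is (B).

B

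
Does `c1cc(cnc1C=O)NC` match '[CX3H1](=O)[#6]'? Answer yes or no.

Yes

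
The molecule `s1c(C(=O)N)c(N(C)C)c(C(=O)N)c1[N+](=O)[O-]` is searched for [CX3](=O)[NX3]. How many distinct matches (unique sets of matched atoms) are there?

2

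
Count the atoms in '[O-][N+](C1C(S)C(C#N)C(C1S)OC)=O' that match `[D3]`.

The query [D3] means: atom with exactly three heavy-atom neighbours.
Check the 14 heavy atoms by environment: 5× C (D3) → match; 1× O (D2) → no; 1× C (D1) → no; 2× S (D1) → no; 1× N (charge +1, D3) → match; 1× O (charge -1, D1) → no; 1× O (D1) → no; 1× C (D2) → no; 1× N (D1) → no.
Summing the matching environments: 5 + 1 = 6 matching atoms.

6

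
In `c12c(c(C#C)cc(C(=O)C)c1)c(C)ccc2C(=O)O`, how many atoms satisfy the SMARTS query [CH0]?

The query [CH0] means: aliphatic carbon with no attached hydrogen.
Check the 19 heavy atoms by environment: 6× c (aromatic, H0) → no; 4× c (aromatic, H1) → no; 2× C (H3) → no; 3× C (H0) → match; 1× C (H1) → no; 2× O (H0) → no; 1× O (H1) → no.
That gives 3 matching atoms.

3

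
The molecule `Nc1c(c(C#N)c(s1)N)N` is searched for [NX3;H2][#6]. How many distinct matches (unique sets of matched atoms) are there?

[NX3;H2][#6] is the SMARTS for a primary amine: a trivalent nitrogen with two H attached to carbon.
The molecule carries 3 separate instances of a primary amino group (-NH2) meeting every constraint; each maps to a distinct set of atoms, giving 3 matches.

3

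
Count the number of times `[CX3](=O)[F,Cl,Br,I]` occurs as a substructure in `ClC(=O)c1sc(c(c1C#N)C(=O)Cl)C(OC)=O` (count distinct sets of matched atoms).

2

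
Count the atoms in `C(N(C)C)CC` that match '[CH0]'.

0

The query [CH0] means: aliphatic carbon with no attached hydrogen.
Check the 6 heavy atoms by environment: 2× C (H2) → no; 3× C (H3) → no; 1× N (H0) → no.
No environment satisfies the query, so 0 matching atoms.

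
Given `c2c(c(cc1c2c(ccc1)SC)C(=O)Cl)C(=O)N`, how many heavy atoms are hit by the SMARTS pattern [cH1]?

Check the 18 heavy atoms by environment: 5× c (aromatic, H0) → no; 5× c (aromatic, H1) → match; 1× S (H0) → no; 1× C (H3) → no; 2× C (H0) → no; 2× O (H0) → no; 1× N (H2) → no; 1× Cl (H0) → no.
That gives 5 matching atoms.

5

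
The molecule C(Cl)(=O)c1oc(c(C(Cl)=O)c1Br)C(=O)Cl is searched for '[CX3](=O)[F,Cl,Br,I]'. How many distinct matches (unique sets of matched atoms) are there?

3

[CX3](=O)[F,Cl,Br,I] is the SMARTS for an acyl halide: a carbonyl carbon bonded to a halogen.
The molecule carries 3 separate instances of an acyl chloride (-C(=O)Cl) meeting every constraint; each maps to a distinct set of atoms, giving 3 matches.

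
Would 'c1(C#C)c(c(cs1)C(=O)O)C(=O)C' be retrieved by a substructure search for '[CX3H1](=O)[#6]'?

The pattern [CX3H1](=O)[#6] describes an sp2 carbon with one H, double-bonded to O and single-bonded to carbon — an aldehyde.
The closest candidate here is a carboxylic acid group (-C(=O)OH), but the carbonyl carbon has H0 and is bonded to O, not H1. No other fragment satisfies the full query, so there is no match.

No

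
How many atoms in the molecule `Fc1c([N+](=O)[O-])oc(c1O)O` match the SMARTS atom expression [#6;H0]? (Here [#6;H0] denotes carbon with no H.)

4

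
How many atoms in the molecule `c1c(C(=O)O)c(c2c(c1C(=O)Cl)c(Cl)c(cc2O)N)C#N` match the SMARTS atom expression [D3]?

10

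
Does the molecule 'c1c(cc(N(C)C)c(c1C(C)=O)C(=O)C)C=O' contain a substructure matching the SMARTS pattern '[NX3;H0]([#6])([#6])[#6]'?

Yes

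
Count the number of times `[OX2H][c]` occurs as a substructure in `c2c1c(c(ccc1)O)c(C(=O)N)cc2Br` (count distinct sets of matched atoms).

1

[OX2H][c] is the SMARTS for a phenol: a hydroxyl oxygen attached to an aromatic carbon.
Exactly one fragment in the molecule meets all constraints, giving 1 match.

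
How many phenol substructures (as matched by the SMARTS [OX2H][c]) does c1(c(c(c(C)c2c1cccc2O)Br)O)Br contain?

2

[OX2H][c] is the SMARTS for a phenol: a hydroxyl oxygen attached to an aromatic carbon.
The molecule carries 2 separate instances of a hydroxyl group (-OH) meeting every constraint; each maps to a distinct set of atoms, giving 2 matches.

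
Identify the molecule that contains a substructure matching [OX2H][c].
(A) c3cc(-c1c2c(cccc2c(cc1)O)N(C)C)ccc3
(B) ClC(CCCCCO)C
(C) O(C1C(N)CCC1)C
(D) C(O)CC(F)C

A

[OX2H][c] describes a hydroxyl oxygen attached to an aromatic carbon (a phenol).
(A) contains a hydroxyl group (-OH), which satisfies every atom and bond constraint.
(B) has a hydroxyl group (-OH) but the -OH is on an aliphatic carbon, not an aromatic c.
(C) has a methoxy ether (-OCH3) but the oxygen has H0, not H1.
(D) has a hydroxyl group (-OH) but the -OH is on an aliphatic carbon, not an aromatic c.
So the answer is (A).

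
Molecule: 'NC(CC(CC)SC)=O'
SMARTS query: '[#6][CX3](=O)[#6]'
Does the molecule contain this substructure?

No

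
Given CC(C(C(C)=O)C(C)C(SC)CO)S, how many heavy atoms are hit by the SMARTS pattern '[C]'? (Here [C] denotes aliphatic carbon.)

The query [C] means: uppercase C matches aliphatic (non-aromatic) carbon only.
Check the 14 heavy atoms by environment: 10× C → match; 2× S → no; 2× O → no.
That gives 10 matching atoms.

10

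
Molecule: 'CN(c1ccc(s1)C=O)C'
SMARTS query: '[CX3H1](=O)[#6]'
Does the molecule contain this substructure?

Yes

The pattern [CX3H1](=O)[#6] describes an sp2 carbon with one H, double-bonded to O and single-bonded to carbon — an aldehyde.
The molecule carries an aldehyde (-CHO), whose atoms satisfy every constraint of the query, so the pattern matches.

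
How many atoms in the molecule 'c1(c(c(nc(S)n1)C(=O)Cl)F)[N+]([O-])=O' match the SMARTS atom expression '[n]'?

2

The query [n] means: lowercase n matches aromatic nitrogen only.
Check the 14 heavy atoms by environment: 2× n (aromatic) → match; 4× c (aromatic) → no; 1× S → no; 1× C → no; 2× O → no; 1× Cl → no; 1× F → no; 1× N (charge +1) → no; 1× O (charge -1) → no.
That gives 2 matching atoms.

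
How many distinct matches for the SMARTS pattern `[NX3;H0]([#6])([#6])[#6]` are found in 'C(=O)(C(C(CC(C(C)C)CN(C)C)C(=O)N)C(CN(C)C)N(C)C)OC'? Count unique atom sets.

3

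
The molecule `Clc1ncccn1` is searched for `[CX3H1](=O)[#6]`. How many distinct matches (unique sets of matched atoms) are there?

0

[CX3H1](=O)[#6] is the SMARTS for an aldehyde: an sp2 carbon with one H, double-bonded to O and single-bonded to carbon.
No fragment in the molecule satisfies every constraint, giving 0 matches.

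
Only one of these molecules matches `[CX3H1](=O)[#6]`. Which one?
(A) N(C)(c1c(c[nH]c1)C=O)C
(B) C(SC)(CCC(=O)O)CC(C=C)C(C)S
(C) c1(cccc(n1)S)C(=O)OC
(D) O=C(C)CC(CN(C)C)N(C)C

[CX3H1](=O)[#6] describes an sp2 carbon with one H, double-bonded to O and single-bonded to carbon (an aldehyde).
(A) contains an aldehyde (-CHO), which satisfies every atom and bond constraint.
(B) has a carboxylic acid group (-C(=O)OH) but the carbonyl carbon has H0 and is bonded to O, not H1.
(C) has a methyl-ester group (-C(=O)OCH3) but the carbonyl carbon has H0, not H1.
(D) has an acetyl/ketone group (-C(=O)CH3) but the carbonyl carbon has H0 (two carbon neighbours), not H1.
So the answer is (A).

A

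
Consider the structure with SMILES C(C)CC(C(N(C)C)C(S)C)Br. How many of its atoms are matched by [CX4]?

9

The query [CX4] means: C with X4: aliphatic carbon with exactly 4 total connections (bonds + H).
Check the 12 heavy atoms by environment: 9× C (X4) → match; 1× S (X2) → no; 1× Br (X1) → no; 1× N (X3) → no.
That gives 9 matching atoms.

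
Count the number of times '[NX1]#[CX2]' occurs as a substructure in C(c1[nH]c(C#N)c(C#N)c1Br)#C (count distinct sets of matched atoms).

2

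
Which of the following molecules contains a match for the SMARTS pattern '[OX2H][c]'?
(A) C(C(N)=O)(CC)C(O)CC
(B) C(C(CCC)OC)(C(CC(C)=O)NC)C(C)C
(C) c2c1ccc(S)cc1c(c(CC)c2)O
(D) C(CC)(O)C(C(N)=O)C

[OX2H][c] describes a hydroxyl oxygen attached to an aromatic carbon (a phenol).
(A) has a hydroxyl group (-OH) but the -OH is on an aliphatic carbon, not an aromatic c.
(B) has a methoxy ether (-OCH3) but the oxygen has H0, not H1.
(C) contains a hydroxyl group (-OH), which satisfies every atom and bond constraint.
(D) has a hydroxyl group (-OH) but the -OH is on an aliphatic carbon, not an aromatic c.
So the answer is (C).

C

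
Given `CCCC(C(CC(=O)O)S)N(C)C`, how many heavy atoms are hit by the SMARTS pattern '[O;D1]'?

Check the 13 heavy atoms by environment: 3× C (D2) → no; 3× C (D3) → no; 2× O (D1) → match; 1× N (D3) → no; 3× C (D1) → no; 1× S (D1) → no.
That gives 2 matching atoms.

2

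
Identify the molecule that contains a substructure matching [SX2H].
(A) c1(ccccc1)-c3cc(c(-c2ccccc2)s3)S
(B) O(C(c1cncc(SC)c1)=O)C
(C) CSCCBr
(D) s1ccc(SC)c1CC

A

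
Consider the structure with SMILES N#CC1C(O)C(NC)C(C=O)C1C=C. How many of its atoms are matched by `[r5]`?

5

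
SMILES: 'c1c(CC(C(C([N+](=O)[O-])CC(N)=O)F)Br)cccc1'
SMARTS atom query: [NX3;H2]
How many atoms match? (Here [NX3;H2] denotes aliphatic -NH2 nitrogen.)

1

Check the 19 heavy atoms by environment: 2× C (H2, X4) → no; 3× C (H1, X4) → no; 1× c (aromatic, H0, X3) → no; 5× c (aromatic, H1, X3) → no; 1× Br (H0, X1) → no; 1× N (charge +1, H0, X3) → no; 1× O (charge -1, H0, X1) → no; 2× O (H0, X1) → no; 1× C (H0, X3) → no; 1× N (H2, X3) → match; 1× F (H0, X1) → no.
That gives 1 matching atom.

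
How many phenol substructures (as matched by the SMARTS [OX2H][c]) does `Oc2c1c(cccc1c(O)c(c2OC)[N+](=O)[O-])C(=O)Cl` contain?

[OX2H][c] is the SMARTS for a phenol: a hydroxyl oxygen attached to an aromatic carbon.
The molecule carries 2 separate instances of a hydroxyl group (-OH) meeting every constraint; each maps to a distinct set of atoms, giving 2 matches.

2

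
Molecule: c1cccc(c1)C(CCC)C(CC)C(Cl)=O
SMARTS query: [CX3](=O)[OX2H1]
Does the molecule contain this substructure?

No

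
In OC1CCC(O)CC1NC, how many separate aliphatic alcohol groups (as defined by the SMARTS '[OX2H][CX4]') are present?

2

[OX2H][CX4] is the SMARTS for an aliphatic alcohol: a hydroxyl oxygen bound to an sp3 (X4) carbon.
The molecule carries 2 separate instances of a hydroxyl group (-OH) meeting every constraint; each maps to a distinct set of atoms, giving 2 matches.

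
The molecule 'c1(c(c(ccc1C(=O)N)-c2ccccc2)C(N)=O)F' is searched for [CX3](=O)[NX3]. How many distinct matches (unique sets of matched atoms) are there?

2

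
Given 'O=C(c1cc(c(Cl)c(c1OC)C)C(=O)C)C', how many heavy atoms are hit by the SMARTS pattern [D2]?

2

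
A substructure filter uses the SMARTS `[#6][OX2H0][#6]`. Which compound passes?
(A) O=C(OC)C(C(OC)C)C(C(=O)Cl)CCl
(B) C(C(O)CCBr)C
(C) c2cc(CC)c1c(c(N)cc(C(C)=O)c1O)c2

[#6][OX2H0][#6] describes an aliphatic oxygen bridging two carbons with no H on the oxygen (an ether).
(A) contains a methoxy ether (-OCH3), which satisfies every atom and bond constraint.
(B) has a hydroxyl group (-OH) but the oxygen has H1, not H0 bridging two carbons.
(C) has a hydroxyl group (-OH) but the oxygen has H1, not H0 bridging two carbons.
So the answer is (A).

A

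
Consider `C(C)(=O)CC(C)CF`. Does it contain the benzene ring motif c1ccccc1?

No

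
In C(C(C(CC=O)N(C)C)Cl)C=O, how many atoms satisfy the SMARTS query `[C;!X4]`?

2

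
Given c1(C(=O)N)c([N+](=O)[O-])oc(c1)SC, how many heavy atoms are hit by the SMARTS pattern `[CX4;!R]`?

1

The query [CX4;!R] means: aliphatic carbon with four total connections, not in a ring.
Check the 13 heavy atoms by environment: 1× o (aromatic, X2, in 5-ring) → no; 4× c (aromatic, X3, in 5-ring) → no; 1× N (charge +1, X3, acyclic) → no; 1× O (charge -1, X1, acyclic) → no; 2× O (X1, acyclic) → no; 1× S (X2, acyclic) → no; 1× C (X4, acyclic) → match; 1× C (X3, acyclic) → no; 1× N (X3, acyclic) → no.
That gives 1 matching atom.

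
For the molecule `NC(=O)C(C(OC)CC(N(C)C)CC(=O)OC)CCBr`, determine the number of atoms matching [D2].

6

Check the 20 heavy atoms by environment: 4× C (D2) → match; 5× C (D3) → no; 1× Br (D1) → no; 2× O (D2) → match; 4× C (D1) → no; 1× N (D3) → no; 2× O (D1) → no; 1× N (D1) → no.
Summing the matching environments: 4 + 2 = 6 matching atoms.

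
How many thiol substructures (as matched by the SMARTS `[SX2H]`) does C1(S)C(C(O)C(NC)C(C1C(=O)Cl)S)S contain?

[SX2H] is the SMARTS for a thiol: an aliphatic sulfur with two connections, one being H.
The molecule carries 3 separate instances of a thiol (-SH) meeting every constraint; each maps to a distinct set of atoms, giving 3 matches.

3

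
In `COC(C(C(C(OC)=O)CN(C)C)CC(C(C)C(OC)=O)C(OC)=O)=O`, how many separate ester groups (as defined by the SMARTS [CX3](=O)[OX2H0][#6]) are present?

[CX3](=O)[OX2H0][#6] is the SMARTS for an ester: a carbonyl carbon bonded to an oxygen that is itself bonded to carbon (no H on that O).
The molecule carries 4 separate instances of a methyl-ester group (-C(=O)OCH3) meeting every constraint; each maps to a distinct set of atoms, giving 4 matches.

4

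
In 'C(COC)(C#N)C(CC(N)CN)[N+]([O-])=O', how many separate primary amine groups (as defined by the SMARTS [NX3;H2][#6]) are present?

2

[NX3;H2][#6] is the SMARTS for a primary amine: a trivalent nitrogen with two H attached to carbon.
The molecule carries 2 separate instances of a primary amino group (-NH2) meeting every constraint; each maps to a distinct set of atoms, giving 2 matches.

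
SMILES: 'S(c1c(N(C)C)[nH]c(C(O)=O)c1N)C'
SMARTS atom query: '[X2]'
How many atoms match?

The query [X2] means: any atom with exactly two total connections (bonds + H).
Check the 14 heavy atoms by environment: 1× n (aromatic, X3) → no; 4× c (aromatic, X3) → no; 2× N (X3) → no; 3× C (X4) → no; 1× S (X2) → match; 1× C (X3) → no; 1× O (X1) → no; 1× O (X2) → match.
Summing the matching environments: 1 + 1 = 2 matching atoms.

2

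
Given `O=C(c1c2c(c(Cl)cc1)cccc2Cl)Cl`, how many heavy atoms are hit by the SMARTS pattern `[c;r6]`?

10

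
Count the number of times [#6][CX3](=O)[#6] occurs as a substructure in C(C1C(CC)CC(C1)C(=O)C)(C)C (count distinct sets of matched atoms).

[#6][CX3](=O)[#6] is the SMARTS for a ketone: a carbonyl carbon (no H) flanked by two carbons.
Exactly one fragment in the molecule meets all constraints, giving 1 match.

1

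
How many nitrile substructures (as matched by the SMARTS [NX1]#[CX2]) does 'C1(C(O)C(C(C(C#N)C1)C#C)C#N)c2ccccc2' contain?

2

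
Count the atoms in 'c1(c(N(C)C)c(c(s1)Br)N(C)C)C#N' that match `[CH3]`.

4

The query [CH3] means: aliphatic carbon with exactly three hydrogens.
Check the 14 heavy atoms by environment: 1× s (aromatic, H0) → no; 4× c (aromatic, H0) → no; 3× N (H0) → no; 4× C (H3) → match; 1× C (H0) → no; 1× Br (H0) → no.
That gives 4 matching atoms.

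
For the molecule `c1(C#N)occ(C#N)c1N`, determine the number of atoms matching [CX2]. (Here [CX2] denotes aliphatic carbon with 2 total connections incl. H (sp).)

2

Check the 10 heavy atoms by environment: 1× o (aromatic, X2) → no; 4× c (aromatic, X3) → no; 2× C (X2) → match; 2× N (X1) → no; 1× N (X3) → no.
That gives 2 matching atoms.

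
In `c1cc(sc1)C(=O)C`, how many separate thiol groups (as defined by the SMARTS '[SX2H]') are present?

0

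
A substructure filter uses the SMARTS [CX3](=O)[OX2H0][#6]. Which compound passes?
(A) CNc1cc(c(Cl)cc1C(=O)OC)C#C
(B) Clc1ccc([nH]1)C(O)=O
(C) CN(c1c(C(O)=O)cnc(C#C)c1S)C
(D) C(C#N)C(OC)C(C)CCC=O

[CX3](=O)[OX2H0][#6] describes a carbonyl carbon bonded to an oxygen that is itself bonded to carbon (no H on that O) (an ester).
(A) contains a methyl-ester group (-C(=O)OCH3), which satisfies every atom and bond constraint.
(B) has a carboxylic acid group (-C(=O)OH) but the singly-bonded O carries H (OX2H1, not H0).
(C) has a carboxylic acid group (-C(=O)OH) but the singly-bonded O carries H (OX2H1, not H0).
(D) has a methoxy ether (-OCH3) but the ether oxygen is not adjacent to a C=O carbon.
So the answer is (A).

A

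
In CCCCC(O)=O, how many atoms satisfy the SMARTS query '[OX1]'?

The query [OX1] means: aliphatic oxygen with one total connection — typically a carbonyl =O or an oxide.
Check the 7 heavy atoms by environment: 4× C (X4) → no; 1× C (X3) → no; 1× O (X1) → match; 1× O (X2) → no.
That gives 1 matching atom.

1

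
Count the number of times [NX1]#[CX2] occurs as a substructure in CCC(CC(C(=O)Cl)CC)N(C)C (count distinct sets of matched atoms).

0

[NX1]#[CX2] is the SMARTS for a nitrile: a nitrogen triple-bonded to a two-connected carbon.
No fragment in the molecule satisfies every constraint, giving 0 matches.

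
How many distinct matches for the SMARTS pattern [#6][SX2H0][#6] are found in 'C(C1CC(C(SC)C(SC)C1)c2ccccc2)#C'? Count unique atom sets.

[#6][SX2H0][#6] is the SMARTS for a thioether: an aliphatic sulfur bridging two carbons with no H on the sulfur.
The molecule carries 2 separate instances of a methylthio ether (-SCH3) meeting every constraint; each maps to a distinct set of atoms, giving 2 matches.

2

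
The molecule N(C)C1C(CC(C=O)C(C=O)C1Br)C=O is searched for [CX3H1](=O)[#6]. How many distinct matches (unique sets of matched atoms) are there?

3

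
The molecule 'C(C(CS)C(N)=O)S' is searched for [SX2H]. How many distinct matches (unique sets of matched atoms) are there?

[SX2H] is the SMARTS for a thiol: an aliphatic sulfur with two connections, one being H.
The molecule carries 2 separate instances of a thiol (-SH) meeting every constraint; each maps to a distinct set of atoms, giving 2 matches.

2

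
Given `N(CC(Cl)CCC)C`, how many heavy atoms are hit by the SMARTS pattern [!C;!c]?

2

The query [!C;!c] means: neither aliphatic nor aromatic carbon — same as [!#6].
Check the 8 heavy atoms by environment: 6× C → no; 1× Cl → match; 1× N → match.
Summing the matching environments: 1 + 1 = 2 matching atoms.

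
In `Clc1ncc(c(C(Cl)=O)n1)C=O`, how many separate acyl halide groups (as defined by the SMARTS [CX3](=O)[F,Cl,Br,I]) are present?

[CX3](=O)[F,Cl,Br,I] is the SMARTS for an acyl halide: a carbonyl carbon bonded to a halogen.
Exactly one fragment in the molecule meets all constraints, giving 1 match.

1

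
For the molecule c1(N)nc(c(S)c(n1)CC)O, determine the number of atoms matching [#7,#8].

4

The query [#7,#8] means: nitrogen or oxygen (comma = OR).
Check the 11 heavy atoms by environment: 2× n (aromatic) → match; 4× c (aromatic) → no; 2× C → no; 1× N → match; 1× O → match; 1× S → no.
Summing the matching environments: 2 + 1 + 1 = 4 matching atoms.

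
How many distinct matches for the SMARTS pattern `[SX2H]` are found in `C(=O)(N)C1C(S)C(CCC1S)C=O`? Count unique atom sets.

[SX2H] is the SMARTS for a thiol: an aliphatic sulfur with two connections, one being H.
The molecule carries 2 separate instances of a thiol (-SH) meeting every constraint; each maps to a distinct set of atoms, giving 2 matches.

2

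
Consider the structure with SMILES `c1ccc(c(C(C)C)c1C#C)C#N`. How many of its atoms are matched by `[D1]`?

4

The query [D1] means: atom with exactly one heavy-atom neighbour (degree 1).
Check the 13 heavy atoms by environment: 3× c (aromatic, D3) → no; 3× c (aromatic, D2) → no; 1× C (D3) → no; 3× C (D1) → match; 2× C (D2) → no; 1× N (D1) → match.
Summing the matching environments: 3 + 1 = 4 matching atoms.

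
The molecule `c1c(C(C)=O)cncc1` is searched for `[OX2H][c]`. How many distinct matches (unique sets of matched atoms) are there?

[OX2H][c] is the SMARTS for a phenol: a hydroxyl oxygen attached to an aromatic carbon.
No fragment in the molecule satisfies every constraint, giving 0 matches.

0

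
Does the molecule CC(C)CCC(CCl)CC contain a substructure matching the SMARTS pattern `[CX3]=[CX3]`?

The pattern [CX3]=[CX3] describes a non-aromatic C=C double bond between two sp2 carbons — an alkene.
The closest candidate here is an ethyl group (-CH2CH3), but its C-C bond is a single bond between CX4 carbons, not CX3=CX3. No other fragment satisfies the full query, so there is no match.

No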